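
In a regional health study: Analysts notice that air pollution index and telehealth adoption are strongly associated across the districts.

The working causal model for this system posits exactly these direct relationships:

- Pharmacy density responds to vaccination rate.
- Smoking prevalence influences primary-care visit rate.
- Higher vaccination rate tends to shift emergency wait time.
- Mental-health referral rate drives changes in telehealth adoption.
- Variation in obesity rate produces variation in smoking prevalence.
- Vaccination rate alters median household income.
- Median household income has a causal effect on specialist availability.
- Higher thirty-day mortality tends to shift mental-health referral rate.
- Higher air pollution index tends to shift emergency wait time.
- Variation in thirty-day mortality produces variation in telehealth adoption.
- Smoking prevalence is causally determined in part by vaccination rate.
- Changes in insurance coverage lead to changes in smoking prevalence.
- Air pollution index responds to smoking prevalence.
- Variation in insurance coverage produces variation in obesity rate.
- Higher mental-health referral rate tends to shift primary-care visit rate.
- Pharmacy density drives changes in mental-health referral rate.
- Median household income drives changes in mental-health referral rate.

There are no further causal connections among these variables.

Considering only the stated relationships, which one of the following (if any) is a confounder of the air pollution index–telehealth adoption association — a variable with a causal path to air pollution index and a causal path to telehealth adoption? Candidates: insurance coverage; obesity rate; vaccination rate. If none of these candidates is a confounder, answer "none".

Vaccination rate causes air pollution index (vaccination rate → smoking prevalence → air pollution index) and also causes telehealth adoption (vaccination rate → median household income → mental-health referral rate → telehealth adoption); it is a common cause of both.
Each of the other candidates lacks a causal path to at least one of air pollution index and telehealth adoption, so they do not confound the relationship.

vaccination rate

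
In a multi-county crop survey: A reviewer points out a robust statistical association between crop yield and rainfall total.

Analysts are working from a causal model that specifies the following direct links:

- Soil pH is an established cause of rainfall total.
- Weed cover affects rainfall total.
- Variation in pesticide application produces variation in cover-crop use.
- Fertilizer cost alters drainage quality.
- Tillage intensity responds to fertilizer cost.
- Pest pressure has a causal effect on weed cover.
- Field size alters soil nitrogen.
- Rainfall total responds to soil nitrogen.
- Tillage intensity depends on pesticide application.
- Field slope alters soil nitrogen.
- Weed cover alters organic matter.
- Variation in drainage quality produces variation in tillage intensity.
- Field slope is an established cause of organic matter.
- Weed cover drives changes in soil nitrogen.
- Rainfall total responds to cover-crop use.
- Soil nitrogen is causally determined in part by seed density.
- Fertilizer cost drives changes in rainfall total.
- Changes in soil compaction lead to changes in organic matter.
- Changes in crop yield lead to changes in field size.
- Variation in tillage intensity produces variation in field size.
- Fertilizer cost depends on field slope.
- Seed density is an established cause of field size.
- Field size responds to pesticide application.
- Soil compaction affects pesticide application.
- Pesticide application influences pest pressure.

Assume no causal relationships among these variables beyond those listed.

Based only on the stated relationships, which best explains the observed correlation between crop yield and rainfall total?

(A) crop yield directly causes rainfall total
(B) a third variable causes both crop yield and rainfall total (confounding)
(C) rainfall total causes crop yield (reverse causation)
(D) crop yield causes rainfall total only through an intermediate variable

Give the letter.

D

Crop yield reaches rainfall total through crop yield → field size → soil nitrogen → rainfall total — an indirect causal chain with no direct crop yield → rainfall total link. No variable causes both crop yield and rainfall total, so confounding is ruled out; the effect is mediated.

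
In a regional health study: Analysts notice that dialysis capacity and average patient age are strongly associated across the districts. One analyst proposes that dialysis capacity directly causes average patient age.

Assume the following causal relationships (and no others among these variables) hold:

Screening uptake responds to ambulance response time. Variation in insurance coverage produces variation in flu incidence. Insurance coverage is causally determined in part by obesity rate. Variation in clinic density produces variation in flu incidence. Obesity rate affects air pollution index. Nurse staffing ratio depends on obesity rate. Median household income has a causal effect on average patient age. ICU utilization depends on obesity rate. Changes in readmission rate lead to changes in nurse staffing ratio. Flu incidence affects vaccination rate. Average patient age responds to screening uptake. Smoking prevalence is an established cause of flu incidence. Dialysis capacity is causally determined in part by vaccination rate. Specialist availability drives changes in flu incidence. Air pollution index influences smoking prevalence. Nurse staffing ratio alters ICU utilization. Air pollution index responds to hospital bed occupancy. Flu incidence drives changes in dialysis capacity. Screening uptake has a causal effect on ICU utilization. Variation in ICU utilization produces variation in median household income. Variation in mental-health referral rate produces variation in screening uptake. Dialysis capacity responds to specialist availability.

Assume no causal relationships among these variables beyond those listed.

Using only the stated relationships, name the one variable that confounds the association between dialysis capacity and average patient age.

obesity rate

Obesity rate has a causal path to dialysis capacity (obesity rate → insurance coverage → flu incidence → dialysis capacity) and a separate causal path to average patient age (obesity rate → ICU utilization → median household income → average patient age), so it is a common cause of both.
No stated relationship gives dialysis capacity a causal route to average patient age, so the correlation is explained by the shared upstream cause rather than a direct effect.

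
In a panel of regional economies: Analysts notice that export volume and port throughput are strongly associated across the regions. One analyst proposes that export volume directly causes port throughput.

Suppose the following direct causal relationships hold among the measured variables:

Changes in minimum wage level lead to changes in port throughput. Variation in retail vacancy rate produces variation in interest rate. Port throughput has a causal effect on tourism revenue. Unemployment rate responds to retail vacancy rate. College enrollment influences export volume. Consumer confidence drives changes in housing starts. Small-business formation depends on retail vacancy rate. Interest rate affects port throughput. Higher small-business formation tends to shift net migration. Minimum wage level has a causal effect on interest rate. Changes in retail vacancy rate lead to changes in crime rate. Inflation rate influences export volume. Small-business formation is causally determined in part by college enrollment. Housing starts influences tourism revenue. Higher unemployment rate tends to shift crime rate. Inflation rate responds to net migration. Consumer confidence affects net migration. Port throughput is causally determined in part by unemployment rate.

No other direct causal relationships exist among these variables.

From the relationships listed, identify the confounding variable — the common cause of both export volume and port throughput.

Retail vacancy rate has a causal path to export volume (retail vacancy rate → small-business formation → net migration → inflation rate → export volume) and a separate causal path to port throughput (retail vacancy rate → unemployment rate → port throughput), so it is a common cause of both.
No stated relationship gives export volume a causal route to port throughput, so the correlation is explained by the shared upstream cause rather than a direct effect.

retail vacancy rate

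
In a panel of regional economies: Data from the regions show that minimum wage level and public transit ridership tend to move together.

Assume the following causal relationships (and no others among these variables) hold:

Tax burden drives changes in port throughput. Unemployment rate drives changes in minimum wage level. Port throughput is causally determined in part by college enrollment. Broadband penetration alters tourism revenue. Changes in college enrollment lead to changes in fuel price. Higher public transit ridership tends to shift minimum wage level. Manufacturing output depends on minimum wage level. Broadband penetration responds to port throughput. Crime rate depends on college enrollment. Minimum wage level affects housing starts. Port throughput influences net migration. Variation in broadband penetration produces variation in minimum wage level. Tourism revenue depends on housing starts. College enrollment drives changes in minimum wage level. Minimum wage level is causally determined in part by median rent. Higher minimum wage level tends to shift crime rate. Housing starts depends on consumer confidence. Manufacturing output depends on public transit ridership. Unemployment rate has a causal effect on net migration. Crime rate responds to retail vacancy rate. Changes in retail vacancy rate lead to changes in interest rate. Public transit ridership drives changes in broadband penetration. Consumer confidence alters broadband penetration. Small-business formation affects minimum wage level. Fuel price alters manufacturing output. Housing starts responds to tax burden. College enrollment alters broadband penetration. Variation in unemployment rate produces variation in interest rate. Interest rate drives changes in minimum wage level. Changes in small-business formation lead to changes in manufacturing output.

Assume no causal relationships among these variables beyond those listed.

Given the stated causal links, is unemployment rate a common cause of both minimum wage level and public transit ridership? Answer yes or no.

no

Unemployment rate has no stated causal path to public transit ridership. A confounder must cause both variables, so unemployment rate does not qualify.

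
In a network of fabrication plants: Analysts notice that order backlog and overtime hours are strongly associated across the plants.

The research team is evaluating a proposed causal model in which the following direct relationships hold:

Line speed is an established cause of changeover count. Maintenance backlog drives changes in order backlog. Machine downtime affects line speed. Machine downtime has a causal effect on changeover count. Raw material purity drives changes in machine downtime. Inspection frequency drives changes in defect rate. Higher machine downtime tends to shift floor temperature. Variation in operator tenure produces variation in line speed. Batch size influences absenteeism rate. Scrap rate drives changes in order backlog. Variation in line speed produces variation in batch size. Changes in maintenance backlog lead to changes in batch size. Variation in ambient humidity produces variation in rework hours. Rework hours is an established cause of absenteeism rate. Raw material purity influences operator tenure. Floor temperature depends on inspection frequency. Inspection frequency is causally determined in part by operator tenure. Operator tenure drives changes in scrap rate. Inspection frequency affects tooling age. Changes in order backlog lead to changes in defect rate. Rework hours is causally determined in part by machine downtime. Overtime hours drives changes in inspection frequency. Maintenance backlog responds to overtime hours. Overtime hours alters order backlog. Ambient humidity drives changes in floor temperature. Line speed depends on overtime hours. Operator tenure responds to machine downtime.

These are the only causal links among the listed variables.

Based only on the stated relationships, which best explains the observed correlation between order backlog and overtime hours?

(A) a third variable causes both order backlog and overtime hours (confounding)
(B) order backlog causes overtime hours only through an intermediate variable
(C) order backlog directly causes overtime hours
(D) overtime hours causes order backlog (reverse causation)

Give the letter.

The stated link runs overtime hours → order backlog; order backlog has no causal path to overtime hours. No variable causes both, so confounding is ruled out. The correlation reflects reverse causation.

D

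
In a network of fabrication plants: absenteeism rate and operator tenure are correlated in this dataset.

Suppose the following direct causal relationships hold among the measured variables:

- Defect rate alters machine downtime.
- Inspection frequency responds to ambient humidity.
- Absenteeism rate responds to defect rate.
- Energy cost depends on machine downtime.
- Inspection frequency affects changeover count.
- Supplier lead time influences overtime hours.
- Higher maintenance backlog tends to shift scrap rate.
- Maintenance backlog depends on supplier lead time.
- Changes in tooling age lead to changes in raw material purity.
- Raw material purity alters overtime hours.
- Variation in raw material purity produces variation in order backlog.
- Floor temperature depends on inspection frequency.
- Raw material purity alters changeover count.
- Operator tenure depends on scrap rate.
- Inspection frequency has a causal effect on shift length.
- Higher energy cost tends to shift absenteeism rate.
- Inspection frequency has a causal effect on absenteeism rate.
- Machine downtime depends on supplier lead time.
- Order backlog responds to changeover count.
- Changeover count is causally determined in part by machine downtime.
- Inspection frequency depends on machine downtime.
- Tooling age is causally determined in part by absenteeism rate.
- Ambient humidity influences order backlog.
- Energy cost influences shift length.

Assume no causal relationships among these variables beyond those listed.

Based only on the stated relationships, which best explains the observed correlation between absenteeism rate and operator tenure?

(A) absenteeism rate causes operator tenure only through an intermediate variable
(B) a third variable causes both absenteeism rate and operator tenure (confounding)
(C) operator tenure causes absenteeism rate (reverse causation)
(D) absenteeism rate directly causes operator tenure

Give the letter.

Supplier lead time causes absenteeism rate (supplier lead time → machine downtime → inspection frequency → absenteeism rate) and operator tenure (supplier lead time → maintenance backlog → scrap rate → operator tenure) — a common cause creating the correlation.
There is no stated path from absenteeism rate to operator tenure or from operator tenure to absenteeism rate, so neither direct nor reverse causation applies.

B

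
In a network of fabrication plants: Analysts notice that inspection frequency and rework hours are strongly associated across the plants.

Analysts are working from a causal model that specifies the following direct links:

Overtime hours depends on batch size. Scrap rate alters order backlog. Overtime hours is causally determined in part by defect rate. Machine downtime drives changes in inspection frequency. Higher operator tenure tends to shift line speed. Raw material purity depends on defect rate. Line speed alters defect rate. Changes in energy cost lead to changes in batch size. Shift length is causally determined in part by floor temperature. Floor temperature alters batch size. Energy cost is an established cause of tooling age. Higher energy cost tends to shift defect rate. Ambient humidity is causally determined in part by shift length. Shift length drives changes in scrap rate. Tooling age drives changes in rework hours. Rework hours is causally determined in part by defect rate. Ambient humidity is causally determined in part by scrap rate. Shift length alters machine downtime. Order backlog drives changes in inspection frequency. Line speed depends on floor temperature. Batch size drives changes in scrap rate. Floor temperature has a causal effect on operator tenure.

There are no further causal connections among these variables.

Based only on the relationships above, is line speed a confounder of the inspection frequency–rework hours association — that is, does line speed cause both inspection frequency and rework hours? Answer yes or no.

no

Line speed has no stated causal path to inspection frequency. A confounder must cause both variables, so line speed does not qualify.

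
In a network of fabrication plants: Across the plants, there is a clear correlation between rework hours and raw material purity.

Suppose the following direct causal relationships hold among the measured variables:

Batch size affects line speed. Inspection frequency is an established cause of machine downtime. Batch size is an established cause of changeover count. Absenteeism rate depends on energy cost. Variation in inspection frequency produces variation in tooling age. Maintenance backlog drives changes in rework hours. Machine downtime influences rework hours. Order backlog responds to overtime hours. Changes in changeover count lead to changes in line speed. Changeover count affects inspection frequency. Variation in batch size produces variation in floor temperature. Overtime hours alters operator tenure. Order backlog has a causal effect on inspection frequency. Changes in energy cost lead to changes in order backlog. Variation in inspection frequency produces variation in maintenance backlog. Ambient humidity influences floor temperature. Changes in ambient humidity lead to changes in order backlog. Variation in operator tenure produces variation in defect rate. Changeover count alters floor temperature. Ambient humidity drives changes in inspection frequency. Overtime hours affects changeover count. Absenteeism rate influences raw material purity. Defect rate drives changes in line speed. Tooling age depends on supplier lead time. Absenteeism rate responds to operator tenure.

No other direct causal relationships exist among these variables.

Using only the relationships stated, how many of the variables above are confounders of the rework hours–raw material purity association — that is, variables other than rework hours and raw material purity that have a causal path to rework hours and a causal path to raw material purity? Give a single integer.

The common causes are: energy cost (to rework hours via energy cost → order backlog → inspection frequency → machine downtime → rework hours; to raw material purity via energy cost → absenteeism rate → raw material purity); overtime hours (to rework hours via overtime hours → changeover count → inspection frequency → machine downtime → rework hours; to raw material purity via overtime hours → operator tenure → absenteeism rate → raw material purity).
Every other variable lacks a causal path to at least one of rework hours and raw material purity.

2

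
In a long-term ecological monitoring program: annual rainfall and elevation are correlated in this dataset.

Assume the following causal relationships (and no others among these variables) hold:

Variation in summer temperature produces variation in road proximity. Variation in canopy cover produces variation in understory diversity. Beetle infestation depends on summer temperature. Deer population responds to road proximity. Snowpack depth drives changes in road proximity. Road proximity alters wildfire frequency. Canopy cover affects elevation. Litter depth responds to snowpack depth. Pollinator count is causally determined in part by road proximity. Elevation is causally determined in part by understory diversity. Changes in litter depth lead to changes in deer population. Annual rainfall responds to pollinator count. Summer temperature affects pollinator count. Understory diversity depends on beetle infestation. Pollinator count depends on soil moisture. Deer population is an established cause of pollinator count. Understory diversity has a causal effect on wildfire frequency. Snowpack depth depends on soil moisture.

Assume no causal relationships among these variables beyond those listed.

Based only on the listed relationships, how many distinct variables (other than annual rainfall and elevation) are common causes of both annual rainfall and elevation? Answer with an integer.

1

The common causes are: summer temperature (to annual rainfall via summer temperature → pollinator count → annual rainfall; to elevation via summer temperature → beetle infestation → understory diversity → elevation).
Every other variable lacks a causal path to at least one of annual rainfall and elevation.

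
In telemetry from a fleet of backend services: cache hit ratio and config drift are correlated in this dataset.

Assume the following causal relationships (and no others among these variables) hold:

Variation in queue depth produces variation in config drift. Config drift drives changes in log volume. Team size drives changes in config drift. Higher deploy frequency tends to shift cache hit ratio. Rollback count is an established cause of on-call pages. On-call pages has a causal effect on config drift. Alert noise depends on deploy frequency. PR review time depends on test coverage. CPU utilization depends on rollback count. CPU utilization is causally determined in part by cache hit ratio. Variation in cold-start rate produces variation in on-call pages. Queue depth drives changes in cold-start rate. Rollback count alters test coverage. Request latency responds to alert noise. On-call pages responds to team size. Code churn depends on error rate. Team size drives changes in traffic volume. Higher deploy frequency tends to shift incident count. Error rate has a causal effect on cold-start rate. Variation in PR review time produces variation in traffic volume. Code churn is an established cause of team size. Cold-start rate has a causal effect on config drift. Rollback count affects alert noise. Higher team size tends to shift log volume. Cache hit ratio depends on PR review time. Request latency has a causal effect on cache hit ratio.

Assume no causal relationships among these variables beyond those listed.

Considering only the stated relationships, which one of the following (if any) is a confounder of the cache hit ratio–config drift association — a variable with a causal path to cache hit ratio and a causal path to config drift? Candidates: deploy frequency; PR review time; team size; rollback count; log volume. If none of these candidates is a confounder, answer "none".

rollback count

Rollback count causes cache hit ratio (rollback count → alert noise → request latency → cache hit ratio) and also causes config drift (rollback count → on-call pages → config drift); it is a common cause of both.
Each of the other candidates lacks a causal path to at least one of cache hit ratio and config drift, so they do not confound the relationship.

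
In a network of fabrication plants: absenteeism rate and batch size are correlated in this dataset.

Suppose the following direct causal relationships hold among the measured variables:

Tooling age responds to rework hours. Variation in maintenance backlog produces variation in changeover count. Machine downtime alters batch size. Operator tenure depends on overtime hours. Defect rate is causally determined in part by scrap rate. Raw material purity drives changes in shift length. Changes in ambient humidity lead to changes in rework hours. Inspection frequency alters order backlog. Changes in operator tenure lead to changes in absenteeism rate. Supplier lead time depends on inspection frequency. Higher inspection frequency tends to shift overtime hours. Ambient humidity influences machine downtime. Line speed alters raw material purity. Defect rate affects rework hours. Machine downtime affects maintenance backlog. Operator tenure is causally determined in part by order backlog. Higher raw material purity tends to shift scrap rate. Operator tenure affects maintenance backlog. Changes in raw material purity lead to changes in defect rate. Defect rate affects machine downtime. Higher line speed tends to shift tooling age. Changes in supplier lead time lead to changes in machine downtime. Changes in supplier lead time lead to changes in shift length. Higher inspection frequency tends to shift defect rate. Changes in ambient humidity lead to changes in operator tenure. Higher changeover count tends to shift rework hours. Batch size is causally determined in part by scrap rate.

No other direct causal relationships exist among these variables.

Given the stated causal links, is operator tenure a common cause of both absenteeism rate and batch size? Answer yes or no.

no

Operator tenure has no stated causal path to batch size. A confounder must cause both variables, so operator tenure does not qualify.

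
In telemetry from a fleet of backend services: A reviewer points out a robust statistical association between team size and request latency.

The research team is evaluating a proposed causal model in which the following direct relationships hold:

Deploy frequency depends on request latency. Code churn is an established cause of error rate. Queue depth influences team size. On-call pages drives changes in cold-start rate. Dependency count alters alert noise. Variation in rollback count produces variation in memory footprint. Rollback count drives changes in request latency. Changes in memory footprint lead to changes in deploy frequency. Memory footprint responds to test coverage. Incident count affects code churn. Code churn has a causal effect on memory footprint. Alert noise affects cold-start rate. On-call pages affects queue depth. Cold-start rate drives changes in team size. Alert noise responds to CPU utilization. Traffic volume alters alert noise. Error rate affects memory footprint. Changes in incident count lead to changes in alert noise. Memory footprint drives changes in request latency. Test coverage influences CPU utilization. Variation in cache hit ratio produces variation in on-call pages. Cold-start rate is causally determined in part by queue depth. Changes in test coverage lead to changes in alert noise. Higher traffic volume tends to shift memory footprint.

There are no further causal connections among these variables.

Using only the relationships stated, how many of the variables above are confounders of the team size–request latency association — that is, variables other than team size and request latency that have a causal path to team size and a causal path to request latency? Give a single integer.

3

The common causes are: incident count (to team size via incident count → alert noise → cold-start rate → team size; to request latency via incident count → code churn → memory footprint → request latency); test coverage (to team size via test coverage → alert noise → cold-start rate → team size; to request latency via test coverage → memory footprint → request latency); traffic volume (to team size via traffic volume → alert noise → cold-start rate → team size; to request latency via traffic volume → memory footprint → request latency).
Every other variable lacks a causal path to at least one of team size and request latency.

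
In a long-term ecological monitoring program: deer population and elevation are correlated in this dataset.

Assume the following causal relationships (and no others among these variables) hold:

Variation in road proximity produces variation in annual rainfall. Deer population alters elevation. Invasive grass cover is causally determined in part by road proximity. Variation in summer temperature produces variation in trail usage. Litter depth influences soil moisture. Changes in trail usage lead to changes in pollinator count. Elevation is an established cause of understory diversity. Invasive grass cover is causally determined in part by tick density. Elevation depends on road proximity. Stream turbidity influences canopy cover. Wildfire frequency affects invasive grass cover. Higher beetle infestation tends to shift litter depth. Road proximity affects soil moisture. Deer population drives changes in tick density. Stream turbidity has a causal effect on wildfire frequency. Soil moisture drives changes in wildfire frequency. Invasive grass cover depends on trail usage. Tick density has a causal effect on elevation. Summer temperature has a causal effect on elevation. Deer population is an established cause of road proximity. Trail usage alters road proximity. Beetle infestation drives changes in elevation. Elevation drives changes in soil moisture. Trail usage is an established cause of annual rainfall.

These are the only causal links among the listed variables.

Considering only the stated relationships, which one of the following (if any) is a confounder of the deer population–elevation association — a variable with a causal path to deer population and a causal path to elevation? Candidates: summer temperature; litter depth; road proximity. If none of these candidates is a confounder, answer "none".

None of the listed candidates has causal paths to both deer population and elevation in the stated relationships, so none is a common cause.

none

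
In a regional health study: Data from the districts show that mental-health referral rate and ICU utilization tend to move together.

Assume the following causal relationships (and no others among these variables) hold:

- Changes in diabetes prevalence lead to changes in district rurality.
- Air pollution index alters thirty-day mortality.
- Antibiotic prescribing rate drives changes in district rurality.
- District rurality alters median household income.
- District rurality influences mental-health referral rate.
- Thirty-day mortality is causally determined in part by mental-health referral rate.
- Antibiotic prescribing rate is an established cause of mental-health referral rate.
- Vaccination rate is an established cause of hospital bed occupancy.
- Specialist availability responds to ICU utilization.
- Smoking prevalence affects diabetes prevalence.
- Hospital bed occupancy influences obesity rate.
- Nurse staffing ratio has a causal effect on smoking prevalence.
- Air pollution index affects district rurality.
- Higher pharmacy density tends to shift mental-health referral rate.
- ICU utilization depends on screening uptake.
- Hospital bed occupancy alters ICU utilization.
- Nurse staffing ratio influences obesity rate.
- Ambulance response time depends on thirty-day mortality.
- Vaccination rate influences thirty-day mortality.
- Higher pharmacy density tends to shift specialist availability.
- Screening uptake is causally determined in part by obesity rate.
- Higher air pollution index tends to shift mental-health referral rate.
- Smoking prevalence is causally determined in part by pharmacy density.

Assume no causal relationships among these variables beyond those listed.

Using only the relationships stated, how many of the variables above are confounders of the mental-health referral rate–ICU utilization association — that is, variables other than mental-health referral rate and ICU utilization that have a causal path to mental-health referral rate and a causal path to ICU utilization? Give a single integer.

The common causes are: nurse staffing ratio (to mental-health referral rate via nurse staffing ratio → smoking prevalence → diabetes prevalence → district rurality → mental-health referral rate; to ICU utilization via nurse staffing ratio → obesity rate → screening uptake → ICU utilization).
Every other variable lacks a causal path to at least one of mental-health referral rate and ICU utilization.

1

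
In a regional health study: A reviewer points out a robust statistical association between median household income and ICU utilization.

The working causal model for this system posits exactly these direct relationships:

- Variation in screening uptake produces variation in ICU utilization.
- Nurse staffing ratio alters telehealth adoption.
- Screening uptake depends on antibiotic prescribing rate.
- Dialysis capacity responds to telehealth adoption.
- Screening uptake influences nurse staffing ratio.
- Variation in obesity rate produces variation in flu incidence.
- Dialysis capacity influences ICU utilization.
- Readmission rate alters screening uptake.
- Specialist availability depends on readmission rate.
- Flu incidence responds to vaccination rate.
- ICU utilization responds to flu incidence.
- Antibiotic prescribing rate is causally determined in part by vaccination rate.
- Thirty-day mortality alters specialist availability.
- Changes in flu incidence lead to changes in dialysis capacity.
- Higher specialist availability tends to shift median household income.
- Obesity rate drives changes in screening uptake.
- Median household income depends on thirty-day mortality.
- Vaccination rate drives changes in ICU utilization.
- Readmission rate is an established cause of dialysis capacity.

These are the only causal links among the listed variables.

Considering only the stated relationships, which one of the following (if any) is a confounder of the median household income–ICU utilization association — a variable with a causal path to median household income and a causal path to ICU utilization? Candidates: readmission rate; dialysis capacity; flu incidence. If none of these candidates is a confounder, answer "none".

Readmission rate causes median household income (readmission rate → specialist availability → median household income) and also causes ICU utilization (readmission rate → dialysis capacity → ICU utilization); it is a common cause of both.
Each of the other candidates lacks a causal path to at least one of median household income and ICU utilization, so they do not confound the relationship.

readmission rate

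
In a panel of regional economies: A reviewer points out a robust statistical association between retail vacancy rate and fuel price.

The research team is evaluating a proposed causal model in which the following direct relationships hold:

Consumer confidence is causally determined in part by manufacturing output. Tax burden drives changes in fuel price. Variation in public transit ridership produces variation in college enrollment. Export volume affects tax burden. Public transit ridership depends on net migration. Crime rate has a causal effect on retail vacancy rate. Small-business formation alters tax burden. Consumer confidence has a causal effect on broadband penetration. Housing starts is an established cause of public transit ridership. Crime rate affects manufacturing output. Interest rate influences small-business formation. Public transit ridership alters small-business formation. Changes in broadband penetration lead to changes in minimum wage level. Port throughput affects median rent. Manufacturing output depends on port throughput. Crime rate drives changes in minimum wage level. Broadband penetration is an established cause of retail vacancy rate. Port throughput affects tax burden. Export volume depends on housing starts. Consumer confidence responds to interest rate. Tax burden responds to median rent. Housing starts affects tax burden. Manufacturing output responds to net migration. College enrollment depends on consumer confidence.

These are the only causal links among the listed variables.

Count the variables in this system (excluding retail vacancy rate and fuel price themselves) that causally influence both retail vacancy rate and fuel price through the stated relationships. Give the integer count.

The common causes are: interest rate (to retail vacancy rate via interest rate → consumer confidence → broadband penetration → retail vacancy rate; to fuel price via interest rate → small-business formation → tax burden → fuel price); net migration (to retail vacancy rate via net migration → manufacturing output → consumer confidence → broadband penetration → retail vacancy rate; to fuel price via net migration → public transit ridership → small-business formation → tax burden → fuel price); port throughput (to retail vacancy rate via port throughput → manufacturing output → consumer confidence → broadband penetration → retail vacancy rate; to fuel price via port throughput → tax burden → fuel price).
Every other variable lacks a causal path to at least one of retail vacancy rate and fuel price.

3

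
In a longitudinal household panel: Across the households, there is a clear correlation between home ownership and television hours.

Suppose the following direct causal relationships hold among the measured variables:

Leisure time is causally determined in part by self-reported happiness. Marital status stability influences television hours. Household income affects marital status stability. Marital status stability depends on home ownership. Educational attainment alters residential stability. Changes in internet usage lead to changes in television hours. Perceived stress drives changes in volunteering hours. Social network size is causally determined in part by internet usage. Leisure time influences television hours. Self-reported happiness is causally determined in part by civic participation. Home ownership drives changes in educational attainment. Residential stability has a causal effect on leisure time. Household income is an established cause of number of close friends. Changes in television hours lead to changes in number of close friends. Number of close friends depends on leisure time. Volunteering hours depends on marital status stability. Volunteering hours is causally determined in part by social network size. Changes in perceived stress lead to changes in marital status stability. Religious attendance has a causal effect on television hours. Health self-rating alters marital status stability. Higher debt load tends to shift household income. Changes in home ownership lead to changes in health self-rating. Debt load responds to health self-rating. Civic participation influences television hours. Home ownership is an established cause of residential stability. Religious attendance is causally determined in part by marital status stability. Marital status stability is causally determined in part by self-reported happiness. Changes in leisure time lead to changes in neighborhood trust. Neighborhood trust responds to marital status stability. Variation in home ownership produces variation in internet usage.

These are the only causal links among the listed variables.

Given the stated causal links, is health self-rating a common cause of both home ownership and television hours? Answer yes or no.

no

Health self-rating has no stated causal path to home ownership. A confounder must cause both variables, so health self-rating does not qualify.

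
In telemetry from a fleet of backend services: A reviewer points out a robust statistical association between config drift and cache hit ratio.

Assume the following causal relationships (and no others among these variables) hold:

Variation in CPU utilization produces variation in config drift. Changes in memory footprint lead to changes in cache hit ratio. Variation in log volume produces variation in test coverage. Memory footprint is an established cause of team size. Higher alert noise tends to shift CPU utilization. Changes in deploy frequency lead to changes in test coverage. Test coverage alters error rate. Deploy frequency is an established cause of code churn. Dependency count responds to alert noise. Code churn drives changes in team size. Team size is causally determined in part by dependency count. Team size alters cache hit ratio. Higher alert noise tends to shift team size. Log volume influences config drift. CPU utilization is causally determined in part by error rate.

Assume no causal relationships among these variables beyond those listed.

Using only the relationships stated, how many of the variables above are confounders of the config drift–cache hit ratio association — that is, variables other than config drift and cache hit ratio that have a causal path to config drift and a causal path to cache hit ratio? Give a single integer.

2

The common causes are: alert noise (to config drift via alert noise → CPU utilization → config drift; to cache hit ratio via alert noise → team size → cache hit ratio); deploy frequency (to config drift via deploy frequency → test coverage → error rate → CPU utilization → config drift; to cache hit ratio via deploy frequency → code churn → team size → cache hit ratio).
Every other variable lacks a causal path to at least one of config drift and cache hit ratio.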